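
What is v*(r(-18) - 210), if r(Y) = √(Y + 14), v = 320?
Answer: -67200 + 640*I ≈ -67200.0 + 640.0*I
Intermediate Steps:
r(Y) = √(14 + Y)
v*(r(-18) - 210) = 320*(√(14 - 18) - 210) = 320*(√(-4) - 210) = 320*(2*I - 210) = 320*(-210 + 2*I) = -67200 + 640*I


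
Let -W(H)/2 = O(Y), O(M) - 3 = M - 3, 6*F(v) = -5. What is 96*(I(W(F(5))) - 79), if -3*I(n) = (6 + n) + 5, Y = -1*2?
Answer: -8064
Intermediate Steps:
F(v) = -5/6 (F(v) = (1/6)*(-5) = -5/6)
Y = -2
O(M) = M (O(M) = 3 + (M - 3) = 3 + (-3 + M) = M)
W(H) = 4 (W(H) = -2*(-2) = 4)
I(n) = -11/3 - n/3 (I(n) = -((6 + n) + 5)/3 = -(11 + n)/3 = -11/3 - n/3)
96*(I(W(F(5))) - 79) = 96*((-11/3 - 1/3*4) - 79) = 96*((-11/3 - 4/3) - 79) = 96*(-5 - 79) = 96*(-84) = -8064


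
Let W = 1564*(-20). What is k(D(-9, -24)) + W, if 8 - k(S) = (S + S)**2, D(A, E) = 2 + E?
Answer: -33208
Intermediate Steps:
W = -31280
k(S) = 8 - 4*S**2 (k(S) = 8 - (S + S)**2 = 8 - (2*S)**2 = 8 - 4*S**2)
k(D(-9, -24)) + W = (8 - 4*(2 - 24)**2) - 31280 = (8 - 4*(-22)**2) - 31280 = (8 - 4*484) - 31280 = (8 - 1936) - 31280 = -1928 - 31280 = -33208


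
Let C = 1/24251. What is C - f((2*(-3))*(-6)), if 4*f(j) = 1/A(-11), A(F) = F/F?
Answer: -24247/97004 ≈ -0.24996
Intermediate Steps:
A(F) = 1
C = 1/24251 ≈ 4.1235e-5
f(j) = ¼ (f(j) = (¼)/1 = (¼)*1 = ¼)
C - f((2*(-3))*(-6)) = 1/24251 - 1*¼ = 1/24251 - ¼ = -24247/97004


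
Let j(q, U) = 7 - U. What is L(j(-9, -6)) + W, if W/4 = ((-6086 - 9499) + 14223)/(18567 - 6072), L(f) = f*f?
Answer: 702069/4165 ≈ 168.56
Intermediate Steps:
L(f) = f**2
W = -1816/4165 (W = 4*(((-6086 - 9499) + 14223)/(18567 - 6072)) = 4*((-15585 + 14223)/12495) = 4*(-1362*1/12495) = 4*(-454/4165) = -1816/4165 ≈ -0.43601)
L(j(-9, -6)) + W = (7 - 1*(-6))**2 - 1816/4165 = (7 + 6)**2 - 1816/4165 = 13**2 - 1816/4165 = 169 - 1816/4165 = 702069/4165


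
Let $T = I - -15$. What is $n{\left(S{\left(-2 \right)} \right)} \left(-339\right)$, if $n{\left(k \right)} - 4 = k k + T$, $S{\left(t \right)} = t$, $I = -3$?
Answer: $-6780$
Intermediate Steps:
$T = 12$ ($T = -3 - -15 = -3 + 15 = 12$)
$n{\left(k \right)} = 16 + k^{2}$ ($n{\left(k \right)} = 4 + \left(k k + 12\right) = 4 + \left(k^{2} + 12\right) = 4 + \left(12 + k^{2}\right) = 16 + k^{2}$)
$n{\left(S{\left(-2 \right)} \right)} \left(-339\right) = \left(16 + \left(-2\right)^{2}\right) \left(-339\right) = \left(16 + 4\right) \left(-339\right) = 20 \left(-339\right) = -6780$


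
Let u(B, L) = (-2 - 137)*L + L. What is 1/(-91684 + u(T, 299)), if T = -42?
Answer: -1/132946 ≈ -7.5218e-6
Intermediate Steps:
u(B, L) = -138*L (u(B, L) = -139*L + L = -138*L)
1/(-91684 + u(T, 299)) = 1/(-91684 - 138*299) = 1/(-91684 - 41262) = 1/(-132946) = -1/132946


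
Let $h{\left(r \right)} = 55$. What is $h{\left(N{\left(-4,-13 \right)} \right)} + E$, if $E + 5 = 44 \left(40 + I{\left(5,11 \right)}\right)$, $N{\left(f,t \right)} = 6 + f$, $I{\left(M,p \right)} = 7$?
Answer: $2118$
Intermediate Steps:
$E = 2063$ ($E = -5 + 44 \left(40 + 7\right) = -5 + 44 \cdot 47 = -5 + 2068 = 2063$)
$h{\left(N{\left(-4,-13 \right)} \right)} + E = 55 + 2063 = 2118$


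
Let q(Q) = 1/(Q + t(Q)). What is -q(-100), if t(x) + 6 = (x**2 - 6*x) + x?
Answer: -1/10394 ≈ -9.6209e-5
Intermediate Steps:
t(x) = -6 + x**2 - 5*x (t(x) = -6 + ((x**2 - 6*x) + x) = -6 + (x**2 - 5*x) = -6 + x**2 - 5*x)
q(Q) = 1/(-6 + Q**2 - 4*Q) (q(Q) = 1/(Q + (-6 + Q**2 - 5*Q)) = 1/(-6 + Q**2 - 4*Q))
-q(-100) = -1/(-6 + (-100)**2 - 4*(-100)) = -1/(-6 + 10000 + 400) = -1/10394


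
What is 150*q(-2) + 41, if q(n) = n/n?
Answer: 191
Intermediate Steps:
q(n) = 1
150*q(-2) + 41 = 150*1 + 41 = 150 + 41 = 191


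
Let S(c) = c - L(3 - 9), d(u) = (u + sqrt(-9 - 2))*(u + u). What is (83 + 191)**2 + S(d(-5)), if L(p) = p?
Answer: 75132 - 10*I*sqrt(11) ≈ 75132.0 - 33.166*I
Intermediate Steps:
d(u) = 2*u*(u + I*sqrt(11)) (d(u) = (u + sqrt(-11))*(2*u) = (u + I*sqrt(11))*(2*u) = 2*u*(u + I*sqrt(11)))
S(c) = 6 + c (S(c) = c - (3 - 9) = c - 1*(-6) = c + 6 = 6 + c)
(83 + 191)**2 + S(d(-5)) = (83 + 191)**2 + (6 + 2*(-5)*(-5 + I*sqrt(11))) = 274**2 + (6 + (50 - 10*I*sqrt(11))) = 75076 + (56 - 10*I*sqrt(11)) = 75132 - 10*I*sqrt(11)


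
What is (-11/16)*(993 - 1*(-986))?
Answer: -21769/16 ≈ -1360.6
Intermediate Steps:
(-11/16)*(993 - 1*(-986)) = (-11*1/16)*(993 + 986) = -11/16*1979 = -21769/16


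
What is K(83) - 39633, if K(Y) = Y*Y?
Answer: -32744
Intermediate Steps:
K(Y) = Y²
K(83) - 39633 = 83² - 39633 = 6889 - 39633 = -32744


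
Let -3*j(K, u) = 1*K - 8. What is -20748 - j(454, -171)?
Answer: -61798/3 ≈ -20599.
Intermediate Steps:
j(K, u) = 8/3 - K/3 (j(K, u) = -(1*K - 8)/3 = -(K - 8)/3 = -(-8 + K)/3 = 8/3 - K/3)
-20748 - j(454, -171) = -20748 - (8/3 - 1/3*454) = -20748 - (8/3 - 454/3) = -20748 - 1*(-446/3) = -20748 + 446/3 = -61798/3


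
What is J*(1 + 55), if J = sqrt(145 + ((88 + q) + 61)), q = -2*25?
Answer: 112*sqrt(61) ≈ 874.75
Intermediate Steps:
q = -50
J = 2*sqrt(61) (J = sqrt(145 + ((88 - 50) + 61)) = sqrt(145 + (38 + 61)) = sqrt(145 + 99) = sqrt(244) = 2*sqrt(61) ≈ 15.620)
J*(1 + 55) = (2*sqrt(61))*(1 + 55) = (2*sqrt(61))*56 = 112*sqrt(61)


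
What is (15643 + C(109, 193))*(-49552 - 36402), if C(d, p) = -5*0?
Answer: -1344578422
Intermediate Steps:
C(d, p) = 0
(15643 + C(109, 193))*(-49552 - 36402) = (15643 + 0)*(-49552 - 36402) = 15643*(-85954) = -1344578422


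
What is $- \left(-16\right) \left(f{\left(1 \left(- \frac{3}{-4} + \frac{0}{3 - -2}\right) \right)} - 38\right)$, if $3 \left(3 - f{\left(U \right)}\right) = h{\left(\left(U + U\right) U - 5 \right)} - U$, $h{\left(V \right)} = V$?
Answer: $- \frac{1606}{3} \approx -535.33$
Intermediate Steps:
$f{\left(U \right)} = \frac{14}{3} - \frac{2 U^{2}}{3} + \frac{U}{3}$ ($f{\left(U \right)} = 3 - \frac{\left(\left(U + U\right) U - 5\right) - U}{3} = 3 - \frac{\left(2 U U - 5\right) - U}{3} = 3 - \frac{\left(2 U^{2} - 5\right) - U}{3} = 3 - \frac{\left(-5 + 2 U^{2}\right) - U}{3} = 3 - \frac{-5 - U + 2 U^{2}}{3} = 3 + \left(\frac{5}{3} - \frac{2 U^{2}}{3} + \frac{U}{3}\right) = \frac{14}{3} - \frac{2 U^{2}}{3} + \frac{U}{3}$)
$- \left(-16\right) \left(f{\left(1 \left(- \frac{3}{-4} + \frac{0}{3 - -2}\right) \right)} - 38\right) = - \left(-16\right) \left(\left(\frac{14}{3} - \frac{2 \left(1 \left(- \frac{3}{-4} + \frac{0}{3 - -2}\right)\right)^{2}}{3} + \frac{1 \left(- \frac{3}{-4} + \frac{0}{3 - -2}\right)}{3}\right) - 38\right) = - \left(-16\right) \left(\left(\frac{14}{3} - \frac{2 \left(1 \left(\left(-3\right) \left(- \frac{1}{4}\right) + \frac{0}{3 + 2}\right)\right)^{2}}{3} + \frac{1 \left(\left(-3\right) \left(- \frac{1}{4}\right) + \frac{0}{3 + 2}\right)}{3}\right) - 38\right) = - \left(-16\right) \left(\left(\frac{14}{3} - \frac{2 \left(1 \left(\frac{3}{4} + \frac{0}{5}\right)\right)^{2}}{3} + \frac{1 \left(\frac{3}{4} + \frac{0}{5}\right)}{3}\right) - 38\right) = - \left(-16\right) \left(\left(\frac{14}{3} - \frac{2 \left(1 \left(\frac{3}{4} + 0 \cdot \frac{1}{5}\right)\right)^{2}}{3} + \frac{1 \left(\frac{3}{4} + 0 \cdot \frac{1}{5}\right)}{3}\right) - 38\right) = - \left(-16\right) \left(\left(\frac{14}{3} - \frac{2 \left(1 \left(\frac{3}{4} + 0\right)\right)^{2}}{3} + \frac{1 \left(\frac{3}{4} + 0\right)}{3}\right) - 38\right) = - \left(-16\right) \left(\left(\frac{14}{3} - \frac{2 \left(1 \cdot \frac{3}{4}\right)^{2}}{3} + \frac{1 \cdot \frac{3}{4}}{3}\right) - 38\right) = - \left(-16\right) \left(\left(\frac{14}{3} - \frac{2 \left(\frac{3}{4}\right)^{2}}{3} + \frac{1}{3} \cdot \frac{3}{4}\right) - 38\right) = - \left(-16\right) \left(\left(\frac{14}{3} - \frac{3}{8} + \frac{1}{4}\right) - 38\right) = - \left(-16\right) \left(\frac{109}{24} - 38\right) = - \frac{\left(-16\right) \left(-803\right)}{24} = \left(-1\right) \frac{1606}{3} = - \frac{1606}{3}$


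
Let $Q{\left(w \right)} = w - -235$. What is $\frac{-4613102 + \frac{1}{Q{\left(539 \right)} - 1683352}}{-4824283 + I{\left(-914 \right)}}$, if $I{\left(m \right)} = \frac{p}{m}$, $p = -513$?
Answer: $\frac{3547190099189349}{3709574794218061} \approx 0.95623$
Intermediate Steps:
$Q{\left(w \right)} = 235 + w$ ($Q{\left(w \right)} = w + 235 = 235 + w$)
$I{\left(m \right)} = - \frac{513}{m}$
$\frac{-4613102 + \frac{1}{Q{\left(539 \right)} - 1683352}}{-4824283 + I{\left(-914 \right)}} = \frac{-4613102 + \frac{1}{\left(235 + 539\right) - 1683352}}{-4824283 - \frac{513}{-914}} = \frac{-4613102 + \frac{1}{774 - 1683352}}{-4824283 - - \frac{513}{914}} = \frac{-4613102 + \frac{1}{-1682578}}{-4824283 + \frac{513}{914}} = \frac{-4613102 - \frac{1}{1682578}}{- \frac{4409394149}{914}} = \left(- \frac{7761903936957}{1682578}\right) \left(- \frac{914}{4409394149}\right) = \frac{3547190099189349}{3709574794218061}$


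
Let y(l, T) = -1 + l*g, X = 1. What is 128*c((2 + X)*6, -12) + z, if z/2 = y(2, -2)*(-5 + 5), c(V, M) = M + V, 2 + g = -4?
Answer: 768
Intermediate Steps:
g = -6 (g = -2 - 4 = -6)
y(l, T) = -1 - 6*l (y(l, T) = -1 + l*(-6) = -1 - 6*l)
z = 0 (z = 2*((-1 - 6*2)*(-5 + 5)) = 2*((-1 - 12)*0) = 2*(-13*0) = 2*0 = 0)
128*c((2 + X)*6, -12) + z = 128*(-12 + (2 + 1)*6) + 0 = 128*(-12 + 3*6) + 0 = 128*(-12 + 18) + 0 = 128*6 + 0 = 768 + 0 = 768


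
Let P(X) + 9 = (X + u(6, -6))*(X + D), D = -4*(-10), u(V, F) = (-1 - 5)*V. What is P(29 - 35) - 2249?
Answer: -3686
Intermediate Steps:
u(V, F) = -6*V
D = 40
P(X) = -9 + (-36 + X)*(40 + X) (P(X) = -9 + (X - 6*6)*(X + 40) = -9 + (X - 36)*(40 + X) = -9 + (-36 + X)*(40 + X))
P(29 - 35) - 2249 = (-1449 + (29 - 35)² + 4*(29 - 35)) - 2249 = (-1449 + (-6)² + 4*(-6)) - 2249 = (-1449 + 36 - 24) - 2249 = -1437 - 2249 = -3686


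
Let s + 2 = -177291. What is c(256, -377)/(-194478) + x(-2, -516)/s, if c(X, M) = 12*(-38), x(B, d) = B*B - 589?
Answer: 32435873/5746598009 ≈ 0.0056444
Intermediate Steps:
s = -177293 (s = -2 - 177291 = -177293)
x(B, d) = -589 + B² (x(B, d) = B² - 589 = -589 + B²)
c(X, M) = -456
c(256, -377)/(-194478) + x(-2, -516)/s = -456/(-194478) + (-589 + (-2)²)/(-177293) = -456*(-1/194478) + (-589 + 4)*(-1/177293) = 76/32413 - 585*(-1/177293) = 76/32413 + 585/177293 = 32435873/5746598009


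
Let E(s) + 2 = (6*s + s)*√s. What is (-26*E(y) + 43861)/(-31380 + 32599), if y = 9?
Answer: 38999/1219 ≈ 31.993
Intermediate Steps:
E(s) = -2 + 7*s^(3/2) (E(s) = -2 + (6*s + s)*√s = -2 + (7*s)*√s = -2 + 7*s^(3/2))
(-26*E(y) + 43861)/(-31380 + 32599) = (-26*(-2 + 7*9^(3/2)) + 43861)/(-31380 + 32599) = (-26*(-2 + 7*27) + 43861)/1219 = (-26*(-2 + 189) + 43861)*(1/1219) = (-26*187 + 43861)*(1/1219) = (-4862 + 43861)*(1/1219) = 38999*(1/1219) = 38999/1219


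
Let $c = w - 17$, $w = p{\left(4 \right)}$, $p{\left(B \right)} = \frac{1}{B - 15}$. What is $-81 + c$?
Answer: $- \frac{1079}{11} \approx -98.091$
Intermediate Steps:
$p{\left(B \right)} = \frac{1}{-15 + B}$
$w = - \frac{1}{11}$ ($w = \frac{1}{-15 + 4} = \frac{1}{-11} = - \frac{1}{11} \approx -0.090909$)
$c = - \frac{188}{11}$ ($c = - \frac{1}{11} - 17 = - \frac{188}{11} \approx -17.091$)
$-81 + c = -81 - \frac{188}{11} = - \frac{1079}{11}$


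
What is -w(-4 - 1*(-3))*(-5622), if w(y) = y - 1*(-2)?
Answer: 5622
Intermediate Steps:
w(y) = 2 + y (w(y) = y + 2 = 2 + y)
-w(-4 - 1*(-3))*(-5622) = -(2 + (-4 - 1*(-3)))*(-5622) = -(2 + (-4 + 3))*(-5622) = -(2 - 1)*(-5622) = -1*1*(-5622) = -1*(-5622) = 5622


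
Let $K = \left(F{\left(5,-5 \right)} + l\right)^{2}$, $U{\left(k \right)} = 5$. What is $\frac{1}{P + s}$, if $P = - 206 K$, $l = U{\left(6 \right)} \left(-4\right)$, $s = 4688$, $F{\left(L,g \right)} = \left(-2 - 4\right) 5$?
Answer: $- \frac{1}{510312} \approx -1.9596 \cdot 10^{-6}$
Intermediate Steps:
$F{\left(L,g \right)} = -30$ ($F{\left(L,g \right)} = \left(-6\right) 5 = -30$)
$l = -20$ ($l = 5 \left(-4\right) = -20$)
$K = 2500$ ($K = \left(-30 - 20\right)^{2} = \left(-50\right)^{2} = 2500$)
$P = -515000$ ($P = \left(-206\right) 2500 = -515000$)
$\frac{1}{P + s} = \frac{1}{-515000 + 4688} = \frac{1}{-510312} = - \frac{1}{510312}$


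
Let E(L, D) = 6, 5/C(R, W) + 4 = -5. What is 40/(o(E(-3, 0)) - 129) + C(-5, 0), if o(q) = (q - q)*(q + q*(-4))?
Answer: -335/387 ≈ -0.86563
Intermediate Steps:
C(R, W) = -5/9 (C(R, W) = 5/(-4 - 5) = 5/(-9) = 5*(-⅑) = -5/9)
o(q) = 0 (o(q) = 0*(q - 4*q) = 0*(-3*q) = 0)
40/(o(E(-3, 0)) - 129) + C(-5, 0) = 40/(0 - 129) - 5/9 = 40/(-129) - 5/9 = -1/129*40 - 5/9 = -40/129 - 5/9 = -335/387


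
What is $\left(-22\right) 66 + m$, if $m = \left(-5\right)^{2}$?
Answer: $-1427$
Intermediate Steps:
$m = 25$
$\left(-22\right) 66 + m = \left(-22\right) 66 + 25 = -1452 + 25 = -1427$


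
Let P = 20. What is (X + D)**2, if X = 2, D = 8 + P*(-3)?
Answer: 2500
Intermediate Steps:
D = -52 (D = 8 + 20*(-3) = 8 - 60 = -52)
(X + D)**2 = (2 - 52)**2 = (-50)**2 = 2500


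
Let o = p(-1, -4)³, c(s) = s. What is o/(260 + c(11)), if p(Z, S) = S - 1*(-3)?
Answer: -1/271 ≈ -0.0036900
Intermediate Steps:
p(Z, S) = 3 + S (p(Z, S) = S + 3 = 3 + S)
o = -1 (o = (3 - 4)³ = (-1)³ = -1)
o/(260 + c(11)) = -1/(260 + 11) = -1/271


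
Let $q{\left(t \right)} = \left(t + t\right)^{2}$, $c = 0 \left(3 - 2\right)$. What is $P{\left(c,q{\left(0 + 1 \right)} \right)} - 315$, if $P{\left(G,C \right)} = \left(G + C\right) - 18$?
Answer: $-329$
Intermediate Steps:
$c = 0$ ($c = 0 \cdot 1 = 0$)
$q{\left(t \right)} = 4 t^{2}$ ($q{\left(t \right)} = \left(2 t\right)^{2} = 4 t^{2}$)
$P{\left(G,C \right)} = -18 + C + G$ ($P{\left(G,C \right)} = \left(C + G\right) - 18 = -18 + C + G$)
$P{\left(c,q{\left(0 + 1 \right)} \right)} - 315 = \left(-18 + 4 \left(0 + 1\right)^{2} + 0\right) - 315 = \left(-18 + 4 \cdot 1^{2} + 0\right) - 315 = \left(-18 + 4 \cdot 1 + 0\right) - 315 = \left(-18 + 4 + 0\right) - 315 = -14 - 315 = -329$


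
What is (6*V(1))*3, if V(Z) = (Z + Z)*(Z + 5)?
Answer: 216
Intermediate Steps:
V(Z) = 2*Z*(5 + Z) (V(Z) = (2*Z)*(5 + Z) = 2*Z*(5 + Z))
(6*V(1))*3 = (6*(2*1*(5 + 1)))*3 = (6*(2*1*6))*3 = (6*12)*3 = 72*3 = 216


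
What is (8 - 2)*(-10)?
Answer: -60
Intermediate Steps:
(8 - 2)*(-10) = 6*(-10) = -60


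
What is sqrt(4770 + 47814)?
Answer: 2*sqrt(13146) ≈ 229.31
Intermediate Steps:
sqrt(4770 + 47814) = sqrt(52584) = 2*sqrt(13146)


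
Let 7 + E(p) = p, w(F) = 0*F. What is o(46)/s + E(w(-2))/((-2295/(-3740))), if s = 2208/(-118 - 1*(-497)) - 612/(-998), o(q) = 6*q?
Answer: 172376294/5479947 ≈ 31.456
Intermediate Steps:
w(F) = 0
E(p) = -7 + p
s = 1217766/189121 (s = 2208/(-118 + 497) - 612*(-1/998) = 2208/379 + 306/499 = 1217766/189121 ≈ 6.4391)
o(46)/s + E(w(-2))/((-2295/(-3740))) = (6*46)/(1217766/189121) + (-7 + 0)/((-2295/(-3740))) = 276*(189121/1217766) - 7/((-2295*(-1/3740))) = 8699566/202961 - 7/27/44 = 8699566/202961 - 7*44/27 = 8699566/202961 - 308/27 = 172376294/5479947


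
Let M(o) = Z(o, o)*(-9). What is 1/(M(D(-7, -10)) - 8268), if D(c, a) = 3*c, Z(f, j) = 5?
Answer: -1/8313 ≈ -0.00012029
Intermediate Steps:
M(o) = -45 (M(o) = 5*(-9) = -45)
1/(M(D(-7, -10)) - 8268) = 1/(-45 - 8268) = 1/(-8313) = -1/8313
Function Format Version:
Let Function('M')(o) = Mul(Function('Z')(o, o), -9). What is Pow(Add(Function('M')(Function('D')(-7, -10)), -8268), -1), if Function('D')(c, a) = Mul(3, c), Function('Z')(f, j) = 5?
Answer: Rational(-1, 8313) ≈ -0.00012029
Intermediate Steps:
Function('M')(o) = -45 (Function('M')(o) = Mul(5, -9) = -45)
Pow(Add(Function('M')(Function('D')(-7, -10)), -8268), -1) = Pow(Add(-45, -8268), -1) = Pow(-8313, -1) = Rational(-1, 8313)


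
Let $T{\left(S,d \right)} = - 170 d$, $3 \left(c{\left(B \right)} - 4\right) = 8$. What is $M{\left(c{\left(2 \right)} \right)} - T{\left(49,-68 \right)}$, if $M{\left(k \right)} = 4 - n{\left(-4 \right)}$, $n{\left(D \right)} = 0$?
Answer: $-11556$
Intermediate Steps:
$c{\left(B \right)} = \frac{20}{3}$ ($c{\left(B \right)} = 4 + \frac{1}{3} \cdot 8 = 4 + \frac{8}{3} = \frac{20}{3}$)
$M{\left(k \right)} = 4$ ($M{\left(k \right)} = 4 - 0 = 4 + 0 = 4$)
$M{\left(c{\left(2 \right)} \right)} - T{\left(49,-68 \right)} = 4 - \left(-170\right) \left(-68\right) = 4 - 11560 = -11556$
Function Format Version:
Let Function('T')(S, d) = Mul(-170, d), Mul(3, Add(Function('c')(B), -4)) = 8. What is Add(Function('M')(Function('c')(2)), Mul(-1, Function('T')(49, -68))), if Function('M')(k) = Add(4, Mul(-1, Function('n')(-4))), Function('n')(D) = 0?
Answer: -11556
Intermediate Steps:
Function('c')(B) = Rational(20, 3) (Function('c')(B) = Add(4, Mul(Rational(1, 3), 8)) = Add(4, Rational(8, 3)) = Rational(20, 3))
Function('M')(k) = 4 (Function('M')(k) = Add(4, Mul(-1, 0)) = Add(4, 0) = 4)
Add(Function('M')(Function('c')(2)), Mul(-1, Function('T')(49, -68))) = Add(4, Mul(-1, Mul(-170, -68))) = Add(4, Mul(-1, 11560)) = Add(4, -11560) = -11556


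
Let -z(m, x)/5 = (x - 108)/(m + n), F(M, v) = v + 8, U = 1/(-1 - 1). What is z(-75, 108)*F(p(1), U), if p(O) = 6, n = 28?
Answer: 0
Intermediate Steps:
U = -1/2 (U = 1/(-2) = -1/2 ≈ -0.50000)
F(M, v) = 8 + v
z(m, x) = -5*(-108 + x)/(28 + m) (z(m, x) = -5*(x - 108)/(m + 28) = -5*(-108 + x)/(28 + m))
z(-75, 108)*F(p(1), U) = (5*(108 - 1*108)/(28 - 75))*(8 - 1/2) = (5*(108 - 108)/(-47))*(15/2) = (5*(-1/47)*0)*(15/2) = 0*(15/2) = 0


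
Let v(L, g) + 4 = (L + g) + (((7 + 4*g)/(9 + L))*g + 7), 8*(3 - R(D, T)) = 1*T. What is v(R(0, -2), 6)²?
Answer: 28912129/38416 ≈ 752.61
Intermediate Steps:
R(D, T) = 3 - T/8
v(L, g) = 3 + L + g + g*(7 + 4*g)/(9 + L) (v(L, g) = -4 + ((L + g) + (((7 + 4*g)/(9 + L))*g + 7)) = -4 + ((L + g) + (g*(7 + 4*g)/(9 + L) + 7)) = -4 + ((L + g) + (7 + g*(7 + 4*g)/(9 + L))) = -4 + (7 + L + g + g*(7 + 4*g)/(9 + L)) = 3 + L + g + g*(7 + 4*g)/(9 + L))
v(R(0, -2), 6)² = ((27 + (3 - ⅛*(-2))² + 4*6² + 12*(3 - ⅛*(-2)) + 16*6 + (3 - ⅛*(-2))*6)/(9 + (3 - ⅛*(-2))))² = ((27 + (3 + ¼)² + 4*36 + 12*(3 + ¼) + 96 + (3 + ¼)*6)/(9 + (3 + ¼)))² = ((27 + (13/4)² + 144 + 12*(13/4) + 96 + (13/4)*6)/(9 + 13/4))² = ((27 + 169/16 + 144 + 39 + 96 + 39/2)/(49/4))² = ((4/49)*(5377/16))² = (5377/196)² = 28912129/38416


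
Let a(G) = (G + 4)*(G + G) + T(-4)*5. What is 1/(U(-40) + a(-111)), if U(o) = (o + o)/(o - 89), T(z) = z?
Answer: 129/3061766 ≈ 4.2133e-5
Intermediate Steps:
a(G) = -20 + 2*G*(4 + G) (a(G) = (G + 4)*(G + G) - 4*5 = (4 + G)*(2*G) - 20 = 2*G*(4 + G) - 20 = -20 + 2*G*(4 + G))
U(o) = 2*o/(-89 + o) (U(o) = (2*o)/(-89 + o) = 2*o/(-89 + o))
1/(U(-40) + a(-111)) = 1/(2*(-40)/(-89 - 40) + (-20 + 2*(-111)² + 8*(-111))) = 1/(2*(-40)/(-129) + (-20 + 2*12321 - 888)) = 1/(2*(-40)*(-1/129) + (-20 + 24642 - 888)) = 1/(80/129 + 23734) = 1/(3061766/129) = 129/3061766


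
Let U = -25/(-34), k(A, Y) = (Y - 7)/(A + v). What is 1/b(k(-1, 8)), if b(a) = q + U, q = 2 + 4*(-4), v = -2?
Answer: -34/451 ≈ -0.075388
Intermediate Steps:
k(A, Y) = (-7 + Y)/(-2 + A) (k(A, Y) = (Y - 7)/(A - 2) = (-7 + Y)/(-2 + A))
q = -14 (q = 2 - 16 = -14)
U = 25/34 (U = -25*(-1/34) = 25/34 ≈ 0.73529)
b(a) = -451/34 (b(a) = -14 + 25/34 = -451/34)
1/b(k(-1, 8)) = 1/(-451/34) = -34/451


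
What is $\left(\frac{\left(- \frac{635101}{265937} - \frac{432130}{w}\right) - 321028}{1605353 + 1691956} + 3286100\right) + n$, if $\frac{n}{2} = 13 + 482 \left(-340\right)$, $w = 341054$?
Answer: $\frac{63195392169435410814086}{21361587528127413} \approx 2.9584 \cdot 10^{6}$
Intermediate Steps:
$n = -327734$ ($n = 2 \left(13 + 482 \left(-340\right)\right) = 2 \left(13 - 163880\right) = 2 \left(-163867\right) = -327734$)
$\left(\frac{\left(- \frac{635101}{265937} - \frac{432130}{w}\right) - 321028}{1605353 + 1691956} + 3286100\right) + n = \left(\frac{\left(- \frac{635101}{265937} - \frac{432130}{341054}\right) - 321028}{1605353 + 1691956} + 3286100\right) - 327734 = \left(\frac{\left(\left(-635101\right) \frac{1}{265937} - \frac{216065}{170527}\right) - 321028}{3297309} + 3286100\right) - 327734 = \left(\left(\left(- \frac{635101}{265937} - \frac{216065}{170527}\right) - 321028\right) \frac{1}{3297309} + 3286100\right) - 327734 = \left(\left(- \frac{23680220876}{6478491257} - 321028\right) \frac{1}{3297309} + 3286100\right) - 327734 = \left(\left(- \frac{2079800771473072}{6478491257}\right) \frac{1}{3297309} + 3286100\right) - 327734 = \left(- \frac{2079800771473072}{21361587528127413} + 3286100\right) - 327734 = \frac{70196310696378720386228}{21361587528127413} - 327734 = \frac{63195392169435410814086}{21361587528127413}$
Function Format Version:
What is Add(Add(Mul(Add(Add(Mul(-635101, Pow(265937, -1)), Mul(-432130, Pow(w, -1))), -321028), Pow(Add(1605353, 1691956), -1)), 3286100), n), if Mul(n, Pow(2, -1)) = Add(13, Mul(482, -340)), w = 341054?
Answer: Rational(63195392169435410814086, 21361587528127413) ≈ 2.9584e+6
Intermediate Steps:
n = -327734 (n = Mul(2, Add(13, Mul(482, -340))) = Mul(2, Add(13, -163880)) = Mul(2, -163867) = -327734)
Add(Add(Mul(Add(Add(Mul(-635101, Pow(265937, -1)), Mul(-432130, Pow(w, -1))), -321028), Pow(Add(1605353, 1691956), -1)), 3286100), n) = Add(Add(Mul(Add(Add(Mul(-635101, Pow(265937, -1)), Mul(-432130, Pow(341054, -1))), -321028), Pow(Add(1605353, 1691956), -1)), 3286100), -327734) = Add(Add(Mul(Add(Add(Mul(-635101, Rational(1, 265937)), Mul(-432130, Rational(1, 341054))), -321028), Pow(3297309, -1)), 3286100), -327734) = Add(Add(Mul(Add(Add(Rational(-635101, 265937), Rational(-216065, 170527)), -321028), Rational(1, 3297309)), 3286100), -327734) = Add(Add(Mul(Add(Rational(-23680220876, 6478491257), -321028), Rational(1, 3297309)), 3286100), -327734) = Add(Add(Mul(Rational(-2079800771473072, 6478491257), Rational(1, 3297309)), 3286100), -327734) = Add(Add(Rational(-2079800771473072, 21361587528127413), 3286100), -327734) = Add(Rational(70196310696378720386228, 21361587528127413), -327734) = Rational(63195392169435410814086, 21361587528127413)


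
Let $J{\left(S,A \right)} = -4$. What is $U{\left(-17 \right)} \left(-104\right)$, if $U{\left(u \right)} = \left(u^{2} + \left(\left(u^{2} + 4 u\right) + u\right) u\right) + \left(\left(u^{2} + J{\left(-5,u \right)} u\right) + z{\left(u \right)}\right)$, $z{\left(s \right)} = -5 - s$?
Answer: $292240$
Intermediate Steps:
$U{\left(u \right)} = -5 - 5 u + 2 u^{2} + u \left(u^{2} + 5 u\right)$ ($U{\left(u \right)} = \left(u^{2} + \left(\left(u^{2} + 4 u\right) + u\right) u\right) - \left(5 - u^{2} + 5 u\right) = \left(u^{2} + \left(u^{2} + 5 u\right) u\right) - \left(5 - u^{2} + 5 u\right) = \left(u^{2} + u \left(u^{2} + 5 u\right)\right) - \left(5 - u^{2} + 5 u\right) = -5 - 5 u + 2 u^{2} + u \left(u^{2} + 5 u\right)$)
$U{\left(-17 \right)} \left(-104\right) = \left(-5 + \left(-17\right)^{3} - -85 + 7 \left(-17\right)^{2}\right) \left(-104\right) = \left(-5 - 4913 + 85 + 7 \cdot 289\right) \left(-104\right) = \left(-5 - 4913 + 85 + 2023\right) \left(-104\right) = \left(-2810\right) \left(-104\right) = 292240$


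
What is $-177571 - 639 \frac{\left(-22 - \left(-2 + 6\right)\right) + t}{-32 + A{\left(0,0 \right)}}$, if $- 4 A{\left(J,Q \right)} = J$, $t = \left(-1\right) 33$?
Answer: $- \frac{5719973}{32} \approx -1.7875 \cdot 10^{5}$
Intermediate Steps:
$t = -33$
$A{\left(J,Q \right)} = - \frac{J}{4}$
$-177571 - 639 \frac{\left(-22 - \left(-2 + 6\right)\right) + t}{-32 + A{\left(0,0 \right)}} = -177571 - 639 \frac{\left(-22 - \left(-2 + 6\right)\right) - 33}{-32 - 0} = -177571 - 639 \frac{\left(-22 - 4\right) - 33}{-32 + 0} = -177571 - 639 \frac{\left(-22 - 4\right) - 33}{-32} = -177571 - 639 \left(-26 - 33\right) \left(- \frac{1}{32}\right) = -177571 - 639 \left(\left(-59\right) \left(- \frac{1}{32}\right)\right) = -177571 - \frac{37701}{32} = - \frac{5719973}{32}$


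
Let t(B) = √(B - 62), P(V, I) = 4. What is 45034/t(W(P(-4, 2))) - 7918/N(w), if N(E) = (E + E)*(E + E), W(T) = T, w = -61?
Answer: -3959/7442 - 22517*I*√58/29 ≈ -0.53198 - 5913.3*I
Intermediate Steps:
t(B) = √(-62 + B)
N(E) = 4*E² (N(E) = (2*E)*(2*E) = 4*E²)
45034/t(W(P(-4, 2))) - 7918/N(w) = 45034/(√(-62 + 4)) - 7918/(4*(-61)²) = 45034/(√(-58)) - 7918/(4*3721) = 45034/((I*√58)) - 7918/14884 = 45034*(-I*√58/58) - 7918*1/14884 = -22517*I*√58/29 - 3959/7442 = -3959/7442 - 22517*I*√58/29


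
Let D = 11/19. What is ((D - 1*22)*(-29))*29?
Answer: 342287/19 ≈ 18015.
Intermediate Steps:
D = 11/19 (D = 11*(1/19) = 11/19 ≈ 0.57895)
((D - 1*22)*(-29))*29 = ((11/19 - 1*22)*(-29))*29 = ((11/19 - 22)*(-29))*29 = -407/19*(-29)*29 = (11803/19)*29 = 342287/19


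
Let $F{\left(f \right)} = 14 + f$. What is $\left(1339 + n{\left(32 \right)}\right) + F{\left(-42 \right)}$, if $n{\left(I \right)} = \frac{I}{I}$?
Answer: $1312$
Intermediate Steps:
$n{\left(I \right)} = 1$
$\left(1339 + n{\left(32 \right)}\right) + F{\left(-42 \right)} = \left(1339 + 1\right) + \left(14 - 42\right) = 1340 - 28 = 1312$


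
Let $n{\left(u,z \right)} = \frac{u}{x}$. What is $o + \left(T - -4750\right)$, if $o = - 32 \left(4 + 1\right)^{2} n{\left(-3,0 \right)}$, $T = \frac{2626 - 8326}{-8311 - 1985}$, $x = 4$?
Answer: $\frac{4590775}{858} \approx 5350.6$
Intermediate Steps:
$T = \frac{475}{858}$ ($T = - \frac{5700}{-10296} = \left(-5700\right) \left(- \frac{1}{10296}\right) = \frac{475}{858} \approx 0.55361$)
$n{\left(u,z \right)} = \frac{u}{4}$
$o = 600$ ($o = - 32 \left(4 + 1\right)^{2} \cdot \frac{1}{4} \left(-3\right) = - 32 \cdot 5^{2} \left(- \frac{3}{4}\right) = \left(-32\right) 25 \left(- \frac{3}{4}\right) = \left(-800\right) \left(- \frac{3}{4}\right) = 600$)
$o + \left(T - -4750\right) = 600 + \left(\frac{475}{858} - -4750\right) = 600 + \left(\frac{475}{858} + 4750\right) = 600 + \frac{4075975}{858} = \frac{4590775}{858}$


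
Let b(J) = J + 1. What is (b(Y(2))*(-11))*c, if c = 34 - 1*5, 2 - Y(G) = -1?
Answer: -1276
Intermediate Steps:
Y(G) = 3 (Y(G) = 2 - 1*(-1) = 2 + 1 = 3)
b(J) = 1 + J
c = 29 (c = 34 - 5 = 29)
(b(Y(2))*(-11))*c = ((1 + 3)*(-11))*29 = (4*(-11))*29 = -44*29 = -1276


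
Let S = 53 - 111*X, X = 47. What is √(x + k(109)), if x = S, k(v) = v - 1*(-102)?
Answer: I*√4953 ≈ 70.378*I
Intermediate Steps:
S = -5164 (S = 53 - 111*47 = 53 - 5217 = -5164)
k(v) = 102 + v (k(v) = v + 102 = 102 + v)
x = -5164
√(x + k(109)) = √(-5164 + (102 + 109)) = √(-5164 + 211) = √(-4953) = I*√4953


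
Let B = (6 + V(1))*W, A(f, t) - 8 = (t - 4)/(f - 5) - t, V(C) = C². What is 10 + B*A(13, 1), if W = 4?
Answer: 391/2 ≈ 195.50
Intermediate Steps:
A(f, t) = 8 - t + (-4 + t)/(-5 + f) (A(f, t) = 8 + ((t - 4)/(f - 5) - t) = 8 + ((-4 + t)/(-5 + f) - t) = 8 + (-t + (-4 + t)/(-5 + f)) = 8 - t + (-4 + t)/(-5 + f))
B = 28 (B = (6 + 1²)*4 = (6 + 1)*4 = 7*4 = 28)
10 + B*A(13, 1) = 10 + 28*((-44 + 6*1 + 8*13 - 1*13*1)/(-5 + 13)) = 10 + 28*((-44 + 6 + 104 - 13)/8) = 10 + 28*((⅛)*53) = 10 + 28*(53/8) = 10 + 371/2 = 391/2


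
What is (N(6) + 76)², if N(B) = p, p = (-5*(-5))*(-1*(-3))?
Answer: 22801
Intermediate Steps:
p = 75 (p = 25*3 = 75)
N(B) = 75
(N(6) + 76)² = (75 + 76)² = 151² = 22801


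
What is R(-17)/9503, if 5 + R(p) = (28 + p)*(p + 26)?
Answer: 94/9503 ≈ 0.0098916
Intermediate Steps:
R(p) = -5 + (26 + p)*(28 + p) (R(p) = -5 + (28 + p)*(p + 26) = -5 + (28 + p)*(26 + p) = -5 + (26 + p)*(28 + p))
R(-17)/9503 = (723 + (-17)**2 + 54*(-17))/9503 = (723 + 289 - 918)*(1/9503) = 94*(1/9503) = 94/9503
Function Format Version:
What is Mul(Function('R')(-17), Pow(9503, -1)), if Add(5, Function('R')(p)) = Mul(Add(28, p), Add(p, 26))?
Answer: Rational(94, 9503) ≈ 0.0098916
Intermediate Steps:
Function('R')(p) = Add(-5, Mul(Add(26, p), Add(28, p))) (Function('R')(p) = Add(-5, Mul(Add(28, p), Add(p, 26))) = Add(-5, Mul(Add(28, p), Add(26, p))) = Add(-5, Mul(Add(26, p), Add(28, p))))
Mul(Function('R')(-17), Pow(9503, -1)) = Mul(Add(723, Pow(-17, 2), Mul(54, -17)), Pow(9503, -1)) = Mul(Add(723, 289, -918), Rational(1, 9503)) = Mul(94, Rational(1, 9503)) = Rational(94, 9503)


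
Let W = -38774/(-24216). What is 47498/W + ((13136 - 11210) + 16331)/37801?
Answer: 21739927689443/732847987 ≈ 29665.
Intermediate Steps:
W = 19387/12108 (W = -38774*(-1/24216) = 19387/12108 ≈ 1.6012)
47498/W + ((13136 - 11210) + 16331)/37801 = 47498/(19387/12108) + ((13136 - 11210) + 16331)/37801 = 47498*(12108/19387) + (1926 + 16331)*(1/37801) = 575105784/19387 + 18257*(1/37801) = 575105784/19387 + 18257/37801 = 21739927689443/732847987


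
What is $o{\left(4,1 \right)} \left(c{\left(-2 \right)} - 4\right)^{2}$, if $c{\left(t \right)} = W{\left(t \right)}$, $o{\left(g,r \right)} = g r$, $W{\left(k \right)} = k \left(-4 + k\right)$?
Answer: $256$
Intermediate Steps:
$c{\left(t \right)} = t \left(-4 + t\right)$
$o{\left(4,1 \right)} \left(c{\left(-2 \right)} - 4\right)^{2} = 4 \cdot 1 \left(- 2 \left(-4 - 2\right) - 4\right)^{2} = 4 \left(\left(-2\right) \left(-6\right) - 4\right)^{2} = 4 \left(12 - 4\right)^{2} = 4 \cdot 8^{2} = 4 \cdot 64 = 256$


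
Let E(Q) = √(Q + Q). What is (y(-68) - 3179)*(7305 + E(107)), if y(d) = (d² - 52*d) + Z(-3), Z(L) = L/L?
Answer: 36393510 + 4982*√214 ≈ 3.6466e+7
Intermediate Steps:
Z(L) = 1
y(d) = 1 + d² - 52*d (y(d) = (d² - 52*d) + 1 = 1 + d² - 52*d)
E(Q) = √2*√Q (E(Q) = √(2*Q) = √2*√Q)
(y(-68) - 3179)*(7305 + E(107)) = ((1 + (-68)² - 52*(-68)) - 3179)*(7305 + √2*√107) = ((1 + 4624 + 3536) - 3179)*(7305 + √214) = (8161 - 3179)*(7305 + √214) = 4982*(7305 + √214) = 36393510 + 4982*√214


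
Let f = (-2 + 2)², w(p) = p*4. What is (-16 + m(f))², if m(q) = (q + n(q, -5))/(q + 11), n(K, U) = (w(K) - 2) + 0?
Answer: 31684/121 ≈ 261.85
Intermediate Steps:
w(p) = 4*p
f = 0 (f = 0² = 0)
n(K, U) = -2 + 4*K (n(K, U) = (4*K - 2) + 0 = (-2 + 4*K) + 0 = -2 + 4*K)
m(q) = (-2 + 5*q)/(11 + q) (m(q) = (q + (-2 + 4*q))/(q + 11) = (-2 + 5*q)/(11 + q))
(-16 + m(f))² = (-16 + (-2 + 5*0)/(11 + 0))² = (-16 + (-2 + 0)/11)² = (-16 + (1/11)*(-2))² = (-16 - 2/11)² = (-178/11)² = 31684/121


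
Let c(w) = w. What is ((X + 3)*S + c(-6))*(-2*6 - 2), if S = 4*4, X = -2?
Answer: -140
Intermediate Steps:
S = 16
((X + 3)*S + c(-6))*(-2*6 - 2) = ((-2 + 3)*16 - 6)*(-2*6 - 2) = (1*16 - 6)*(-12 - 2) = (16 - 6)*(-14) = 10*(-14) = -140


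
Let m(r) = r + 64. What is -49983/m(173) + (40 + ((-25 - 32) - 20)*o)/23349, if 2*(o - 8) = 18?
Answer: -129705980/614857 ≈ -210.95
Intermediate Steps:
m(r) = 64 + r
o = 17 (o = 8 + (½)*18 = 8 + 9 = 17)
-49983/m(173) + (40 + ((-25 - 32) - 20)*o)/23349 = -49983/(64 + 173) + (40 + ((-25 - 32) - 20)*17)/23349 = -49983/237 + (40 + (-57 - 20)*17)*(1/23349) = -49983*1/237 + (40 - 77*17)*(1/23349) = -16661/79 + (40 - 1309)*(1/23349) = -16661/79 - 1269*1/23349 = -16661/79 - 423/7783 = -129705980/614857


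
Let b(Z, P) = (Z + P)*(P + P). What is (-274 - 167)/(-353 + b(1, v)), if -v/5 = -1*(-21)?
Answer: -441/21487 ≈ -0.020524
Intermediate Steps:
v = -105 (v = -(-5)*(-21) = -5*21 = -105)
b(Z, P) = 2*P*(P + Z) (b(Z, P) = (P + Z)*(2*P) = 2*P*(P + Z))
(-274 - 167)/(-353 + b(1, v)) = (-274 - 167)/(-353 + 2*(-105)*(-105 + 1)) = -441/(-353 + 2*(-105)*(-104)) = -441/(-353 + 21840) = -441/21487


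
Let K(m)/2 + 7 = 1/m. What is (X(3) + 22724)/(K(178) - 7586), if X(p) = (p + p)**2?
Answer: -2025640/676399 ≈ -2.9947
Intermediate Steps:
K(m) = -14 + 2/m
X(p) = 4*p**2 (X(p) = (2*p)**2 = 4*p**2)
(X(3) + 22724)/(K(178) - 7586) = (4*3**2 + 22724)/((-14 + 2/178) - 7586) = (4*9 + 22724)/((-14 + 2*(1/178)) - 7586) = (36 + 22724)/((-14 + 1/89) - 7586) = 22760/(-1245/89 - 7586) = 22760/(-676399/89) = 22760*(-89/676399) = -2025640/676399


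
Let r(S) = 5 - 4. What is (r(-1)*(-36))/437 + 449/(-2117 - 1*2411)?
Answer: -359221/1978736 ≈ -0.18154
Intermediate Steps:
r(S) = 1
(r(-1)*(-36))/437 + 449/(-2117 - 1*2411) = (1*(-36))/437 + 449/(-2117 - 1*2411) = -36*1/437 + 449/(-2117 - 2411) = -36/437 + 449/(-4528) = -36/437 + 449*(-1/4528) = -36/437 - 449/4528 = -359221/1978736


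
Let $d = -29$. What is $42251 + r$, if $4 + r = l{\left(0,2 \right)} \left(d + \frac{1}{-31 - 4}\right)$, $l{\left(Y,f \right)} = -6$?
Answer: $\frac{1484741}{35} \approx 42421.0$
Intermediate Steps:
$r = \frac{5956}{35}$ ($r = -4 - 6 \left(-29 + \frac{1}{-31 - 4}\right) = -4 - 6 \left(-29 + \frac{1}{-35}\right) = -4 - 6 \left(-29 - \frac{1}{35}\right) = -4 - - \frac{6096}{35} = -4 + \frac{6096}{35} = \frac{5956}{35} \approx 170.17$)
$42251 + r = 42251 + \frac{5956}{35} = \frac{1484741}{35}$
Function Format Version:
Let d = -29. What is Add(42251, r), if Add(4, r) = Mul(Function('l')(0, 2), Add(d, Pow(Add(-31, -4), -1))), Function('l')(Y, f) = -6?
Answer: Rational(1484741, 35) ≈ 42421.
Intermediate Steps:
r = Rational(5956, 35) (r = Add(-4, Mul(-6, Add(-29, Pow(Add(-31, -4), -1)))) = Add(-4, Mul(-6, Add(-29, Pow(-35, -1)))) = Add(-4, Mul(-6, Add(-29, Rational(-1, 35)))) = Add(-4, Mul(-6, Rational(-1016, 35))) = Add(-4, Rational(6096, 35)) = Rational(5956, 35) ≈ 170.17)
Add(42251, r) = Add(42251, Rational(5956, 35)) = Rational(1484741, 35)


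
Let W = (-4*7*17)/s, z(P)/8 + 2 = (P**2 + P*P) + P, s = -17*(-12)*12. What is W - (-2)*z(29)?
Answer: 984377/36 ≈ 27344.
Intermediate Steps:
s = 2448 (s = 204*12 = 2448)
z(P) = -16 + 8*P + 16*P**2 (z(P) = -16 + 8*((P**2 + P*P) + P) = -16 + 8*((P**2 + P**2) + P) = -16 + 8*(2*P**2 + P) = -16 + 8*(P + 2*P**2) = -16 + (8*P + 16*P**2) = -16 + 8*P + 16*P**2)
W = -7/36 (W = (-4*7*17)/2448 = -28*17*(1/2448) = -476*1/2448 = -7/36 ≈ -0.19444)
W - (-2)*z(29) = -7/36 - (-2)*(-16 + 8*29 + 16*29**2) = -7/36 - (-2)*(-16 + 232 + 16*841) = -7/36 - (-2)*(-16 + 232 + 13456) = -7/36 - (-2)*13672 = -7/36 - 1*(-27344) = -7/36 + 27344 = 984377/36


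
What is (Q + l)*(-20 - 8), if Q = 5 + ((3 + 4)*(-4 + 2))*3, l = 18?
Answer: 532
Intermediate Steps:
Q = -37 (Q = 5 + (7*(-2))*3 = 5 - 14*3 = 5 - 42 = -37)
(Q + l)*(-20 - 8) = (-37 + 18)*(-20 - 8) = -19*(-28) = 532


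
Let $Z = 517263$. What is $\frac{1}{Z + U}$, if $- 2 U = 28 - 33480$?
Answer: $\frac{1}{533989} \approx 1.8727 \cdot 10^{-6}$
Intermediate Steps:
$U = 16726$ ($U = - \frac{28 - 33480}{2} = \left(- \frac{1}{2}\right) \left(-33452\right) = 16726$)
$\frac{1}{Z + U} = \frac{1}{517263 + 16726} = \frac{1}{533989}$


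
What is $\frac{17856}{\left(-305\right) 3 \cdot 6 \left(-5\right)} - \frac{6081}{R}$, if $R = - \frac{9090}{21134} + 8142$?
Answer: $- \frac{4216541809}{43732917575} \approx -0.096416$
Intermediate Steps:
$R = \frac{86031969}{10567}$ ($R = \left(-9090\right) \frac{1}{21134} + 8142 = - \frac{4545}{10567} + 8142 = \frac{86031969}{10567} \approx 8141.6$)
$\frac{17856}{\left(-305\right) 3 \cdot 6 \left(-5\right)} - \frac{6081}{R} = \frac{17856}{\left(-305\right) 3 \cdot 6 \left(-5\right)} - \frac{6081}{\frac{86031969}{10567}} = \frac{17856}{\left(-305\right) 18 \left(-5\right)} - \frac{21419309}{28677323} = \frac{17856}{\left(-305\right) \left(-90\right)} - \frac{21419309}{28677323} = \frac{17856}{27450} - \frac{21419309}{28677323} = 17856 \cdot \frac{1}{27450} - \frac{21419309}{28677323} = \frac{992}{1525} - \frac{21419309}{28677323} = - \frac{4216541809}{43732917575}$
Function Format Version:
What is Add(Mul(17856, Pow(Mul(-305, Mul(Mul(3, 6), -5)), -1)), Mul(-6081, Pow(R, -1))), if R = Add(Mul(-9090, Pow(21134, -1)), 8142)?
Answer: Rational(-4216541809, 43732917575) ≈ -0.096416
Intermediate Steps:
R = Rational(86031969, 10567) (R = Add(Mul(-9090, Rational(1, 21134)), 8142) = Add(Rational(-4545, 10567), 8142) = Rational(86031969, 10567) ≈ 8141.6)
Add(Mul(17856, Pow(Mul(-305, Mul(Mul(3, 6), -5)), -1)), Mul(-6081, Pow(R, -1))) = Add(Mul(17856, Pow(Mul(-305, Mul(Mul(3, 6), -5)), -1)), Mul(-6081, Pow(Rational(86031969, 10567), -1))) = Add(Mul(17856, Pow(Mul(-305, Mul(18, -5)), -1)), Mul(-6081, Rational(10567, 86031969))) = Add(Mul(17856, Pow(Mul(-305, -90), -1)), Rational(-21419309, 28677323)) = Add(Mul(17856, Pow(27450, -1)), Rational(-21419309, 28677323)) = Add(Mul(17856, Rational(1, 27450)), Rational(-21419309, 28677323)) = Add(Rational(992, 1525), Rational(-21419309, 28677323)) = Rational(-4216541809, 43732917575)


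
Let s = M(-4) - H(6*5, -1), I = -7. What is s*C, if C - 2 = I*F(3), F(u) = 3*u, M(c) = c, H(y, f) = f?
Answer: 183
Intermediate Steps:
C = -61 (C = 2 - 21*3 = 2 - 7*9 = 2 - 63 = -61)
s = -3 (s = -4 - 1*(-1) = -4 + 1 = -3)
s*C = -3*(-61) = 183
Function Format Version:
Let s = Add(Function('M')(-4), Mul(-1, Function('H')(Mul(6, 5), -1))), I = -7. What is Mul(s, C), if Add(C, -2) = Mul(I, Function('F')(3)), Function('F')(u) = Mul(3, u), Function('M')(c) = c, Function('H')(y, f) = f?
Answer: 183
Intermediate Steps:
C = -61 (C = Add(2, Mul(-7, Mul(3, 3))) = Add(2, Mul(-7, 9)) = Add(2, -63) = -61)
s = -3 (s = Add(-4, Mul(-1, -1)) = Add(-4, 1) = -3)
Mul(s, C) = Mul(-3, -61) = 183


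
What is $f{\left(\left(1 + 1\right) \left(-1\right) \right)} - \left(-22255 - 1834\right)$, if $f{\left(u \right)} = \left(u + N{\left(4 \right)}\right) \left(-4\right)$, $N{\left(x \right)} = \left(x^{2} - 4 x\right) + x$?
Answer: $24081$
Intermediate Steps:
$N{\left(x \right)} = x^{2} - 3 x$
$f{\left(u \right)} = -16 - 4 u$ ($f{\left(u \right)} = \left(u + 4 \left(-3 + 4\right)\right) \left(-4\right) = \left(u + 4 \cdot 1\right) \left(-4\right) = \left(u + 4\right) \left(-4\right) = \left(4 + u\right) \left(-4\right) = -16 - 4 u$)
$f{\left(\left(1 + 1\right) \left(-1\right) \right)} - \left(-22255 - 1834\right) = \left(-16 - 4 \left(1 + 1\right) \left(-1\right)\right) - \left(-22255 - 1834\right) = \left(-16 - 4 \cdot 2 \left(-1\right)\right) - \left(-22255 - 1834\right) = \left(-16 - -8\right) - -24089 = \left(-16 + 8\right) + 24089 = -8 + 24089 = 24081$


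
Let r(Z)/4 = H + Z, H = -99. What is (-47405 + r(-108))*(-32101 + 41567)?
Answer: -456573578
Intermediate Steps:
r(Z) = -396 + 4*Z (r(Z) = 4*(-99 + Z) = -396 + 4*Z)
(-47405 + r(-108))*(-32101 + 41567) = (-47405 + (-396 + 4*(-108)))*(-32101 + 41567) = (-47405 + (-396 - 432))*9466 = (-47405 - 828)*9466 = -48233*9466 = -456573578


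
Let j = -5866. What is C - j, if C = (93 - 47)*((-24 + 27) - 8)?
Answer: 5636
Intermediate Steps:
C = -230 (C = 46*(3 - 8) = 46*(-5) = -230)
C - j = -230 - 1*(-5866) = -230 + 5866 = 5636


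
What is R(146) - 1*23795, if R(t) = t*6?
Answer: -22919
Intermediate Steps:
R(t) = 6*t
R(146) - 1*23795 = 6*146 - 1*23795 = 876 - 23795 = -22919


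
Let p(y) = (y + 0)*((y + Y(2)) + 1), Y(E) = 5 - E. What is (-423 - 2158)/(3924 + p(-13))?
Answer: -2581/4041 ≈ -0.63870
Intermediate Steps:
p(y) = y*(4 + y) (p(y) = (y + 0)*((y + (5 - 1*2)) + 1) = y*((y + (5 - 2)) + 1) = y*((y + 3) + 1) = y*((3 + y) + 1) = y*(4 + y))
(-423 - 2158)/(3924 + p(-13)) = (-423 - 2158)/(3924 - 13*(4 - 13)) = -2581/(3924 - 13*(-9)) = -2581/(3924 + 117) = -2581/4041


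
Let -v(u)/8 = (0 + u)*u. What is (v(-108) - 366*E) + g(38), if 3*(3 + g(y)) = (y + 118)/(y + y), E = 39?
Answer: -2044178/19 ≈ -1.0759e+5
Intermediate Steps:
g(y) = -3 + (118 + y)/(6*y) (g(y) = -3 + ((y + 118)/(y + y))/3 = -3 + ((118 + y)/((2*y)))/3 = -3 + ((118 + y)*(1/(2*y)))/3 = -3 + ((118 + y)/(2*y))/3 = -3 + (118 + y)/(6*y))
v(u) = -8*u**2 (v(u) = -8*(0 + u)*u = -8*u*u = -8*u**2)
(v(-108) - 366*E) + g(38) = (-8*(-108)**2 - 366*39) + (1/6)*(118 - 17*38)/38 = (-8*11664 - 14274) + (1/6)*(1/38)*(118 - 646) = (-93312 - 14274) + (1/6)*(1/38)*(-528) = -107586 - 44/19 = -2044178/19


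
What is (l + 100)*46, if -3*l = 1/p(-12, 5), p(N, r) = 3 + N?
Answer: 124246/27 ≈ 4601.7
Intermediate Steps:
l = 1/27 (l = -1/(3*(3 - 12)) = -⅓/(-9) = -⅓*(-⅑) = 1/27 ≈ 0.037037)
(l + 100)*46 = (1/27 + 100)*46 = (2701/27)*46 = 124246/27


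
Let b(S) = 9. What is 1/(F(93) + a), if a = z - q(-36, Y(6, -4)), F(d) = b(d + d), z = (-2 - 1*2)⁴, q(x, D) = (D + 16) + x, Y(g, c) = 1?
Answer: 1/284 ≈ 0.0035211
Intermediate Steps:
q(x, D) = 16 + D + x (q(x, D) = (16 + D) + x = 16 + D + x)
z = 256 (z = (-2 - 2)⁴ = (-4)⁴ = 256)
F(d) = 9
a = 275 (a = 256 - (16 + 1 - 36) = 256 - 1*(-19) = 256 + 19 = 275)
1/(F(93) + a) = 1/(9 + 275) = 1/284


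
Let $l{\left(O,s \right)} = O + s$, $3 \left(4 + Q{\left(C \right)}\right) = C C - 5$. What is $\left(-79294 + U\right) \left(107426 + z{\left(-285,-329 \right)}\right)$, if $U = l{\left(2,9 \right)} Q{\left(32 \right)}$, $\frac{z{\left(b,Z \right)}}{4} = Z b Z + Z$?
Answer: $9320825909050$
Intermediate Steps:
$Q{\left(C \right)} = - \frac{17}{3} + \frac{C^{2}}{3}$ ($Q{\left(C \right)} = -4 + \frac{C C - 5}{3} = -4 + \frac{C^{2} - 5}{3} = -4 + \frac{-5 + C^{2}}{3} = -4 + \left(- \frac{5}{3} + \frac{C^{2}}{3}\right) = - \frac{17}{3} + \frac{C^{2}}{3}$)
$z{\left(b,Z \right)} = 4 Z + 4 b Z^{2}$ ($z{\left(b,Z \right)} = 4 \left(Z b Z + Z\right) = 4 \left(b Z^{2} + Z\right) = 4 \left(Z + b Z^{2}\right) = 4 Z + 4 b Z^{2}$)
$U = \frac{11077}{3}$ ($U = \left(2 + 9\right) \left(- \frac{17}{3} + \frac{32^{2}}{3}\right) = 11 \left(- \frac{17}{3} + \frac{1}{3} \cdot 1024\right) = 11 \left(- \frac{17}{3} + \frac{1024}{3}\right) = 11 \cdot \frac{1007}{3} = \frac{11077}{3} \approx 3692.3$)
$\left(-79294 + U\right) \left(107426 + z{\left(-285,-329 \right)}\right) = \left(-79294 + \frac{11077}{3}\right) \left(107426 + 4 \left(-329\right) \left(1 - -93765\right)\right) = - \frac{226805 \left(107426 + 4 \left(-329\right) \left(1 + 93765\right)\right)}{3} = - \frac{226805 \left(107426 + 4 \left(-329\right) 93766\right)}{3} = - \frac{226805 \left(107426 - 123396056\right)}{3} = \left(- \frac{226805}{3}\right) \left(-123288630\right) = 9320825909050$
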